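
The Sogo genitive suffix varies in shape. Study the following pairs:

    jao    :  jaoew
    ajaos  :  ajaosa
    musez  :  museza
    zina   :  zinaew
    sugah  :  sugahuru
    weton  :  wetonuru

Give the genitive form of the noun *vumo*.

Looking at the final sound of each stem: -a when the stem ends in a sibilant (*ajaos*, *musez*); -uru when the stem ends in a non-sibilant consonant (*sugah*, *weton*); -ew when the stem ends in a vowel (*jao*, *zina*).
Since the final sound of *vumo* is /o/ (a vowel), it takes -ew, giving *vumoew*.

vumoew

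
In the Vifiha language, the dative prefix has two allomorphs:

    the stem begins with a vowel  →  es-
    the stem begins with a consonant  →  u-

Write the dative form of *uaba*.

The first sound of *uaba* is /u/, which is a vowel, so the prefix is es-, giving *esuaba*.

esuaba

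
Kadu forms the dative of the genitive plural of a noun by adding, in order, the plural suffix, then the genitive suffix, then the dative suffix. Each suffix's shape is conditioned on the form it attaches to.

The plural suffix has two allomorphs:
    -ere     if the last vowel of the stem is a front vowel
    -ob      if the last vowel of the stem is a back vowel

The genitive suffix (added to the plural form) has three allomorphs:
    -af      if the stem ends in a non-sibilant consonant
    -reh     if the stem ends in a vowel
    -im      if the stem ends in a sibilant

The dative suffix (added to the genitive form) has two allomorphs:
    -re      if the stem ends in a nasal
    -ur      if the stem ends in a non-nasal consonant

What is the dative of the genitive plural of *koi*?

koiererehur

*koi*: last vowel = /i/, a front vowel → -ere → *koiere*.
The plural form *koiere* — final sound /e/ (a vowel) → -reh → *koierereh*.
The genitive form *koierereh*: final consonant = /h/, non-nasal → -ur → *koiererehur*.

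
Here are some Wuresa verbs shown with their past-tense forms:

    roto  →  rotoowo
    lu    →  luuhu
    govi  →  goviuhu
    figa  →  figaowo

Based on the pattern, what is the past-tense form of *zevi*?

The pattern is height harmony: -uhu when the last vowel of the stem is a high vowel (*lu*, *govi*); -owo when the last vowel of the stem is a non-high vowel (*roto*, *figa*).
Since the last vowel of *zevi* is /i/ (a high vowel), it takes -uhu, giving *zeviuhu*.

zeviuhu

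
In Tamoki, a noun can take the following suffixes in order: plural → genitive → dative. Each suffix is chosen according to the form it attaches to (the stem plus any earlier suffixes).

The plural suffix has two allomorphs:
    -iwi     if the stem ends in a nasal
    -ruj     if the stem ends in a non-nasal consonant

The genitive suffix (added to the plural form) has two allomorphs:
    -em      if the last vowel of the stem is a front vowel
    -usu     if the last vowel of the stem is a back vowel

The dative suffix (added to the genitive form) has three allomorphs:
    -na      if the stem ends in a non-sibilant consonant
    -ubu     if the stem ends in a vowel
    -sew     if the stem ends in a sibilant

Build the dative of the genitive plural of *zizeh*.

zizehrujusuubu

*zizeh* — final consonant /h/ (non-nasal) → -ruj → *zizehruj*.
The last vowel of the plural form *zizehruj* is /u/, which is a back vowel, so the genitive suffix is -usu, giving *zizehrujusu*.
Since the final sound of the genitive form *zizehrujusu* is /u/ (a vowel), it takes -ubu, giving *zizehrujusuubu*.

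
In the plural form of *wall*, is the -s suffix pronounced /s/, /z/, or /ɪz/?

The stem *wall* ends in a voiced non-sibilant sound.
The plural suffix surfaces as /ɪz/ after sibilants, /s/ after other voiceless consonants, and /z/ after other voiced sounds.
So the plural -s on *wall* is pronounced /z/.

/z/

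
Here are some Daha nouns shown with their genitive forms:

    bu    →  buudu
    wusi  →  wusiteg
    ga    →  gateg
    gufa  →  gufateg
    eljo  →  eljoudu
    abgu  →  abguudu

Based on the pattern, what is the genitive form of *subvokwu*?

subvokwuudu

Looking at the last vowel of each stem: -udu when the last vowel of the stem is a rounded vowel (*bu*, *eljo*, *abgu*); -teg when the last vowel of the stem is an unrounded vowel (*wusi*, *ga*, *gufa*).
*subvokwu* — last vowel /u/ (a rounded vowel) → -udu → *subvokwuudu*.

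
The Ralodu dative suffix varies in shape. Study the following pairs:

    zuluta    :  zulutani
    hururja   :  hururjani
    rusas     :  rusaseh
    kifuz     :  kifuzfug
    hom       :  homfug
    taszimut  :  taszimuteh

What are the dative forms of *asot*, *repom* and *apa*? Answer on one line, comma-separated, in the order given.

Looking at the final sound of each stem: -eh when the stem ends in a voiceless consonant (*rusas*, *taszimut*); -fug when the stem ends in a voiced consonant (*kifuz*, *hom*); -ni when the stem ends in a vowel (*zuluta*, *hururja*).
*asot*: final sound = /t/, a voiceless consonant → -eh → *asoteh*.
Since the final sound of *repom* is /m/ (a voiced consonant), it takes -fug, giving *repomfug*.
Since the final sound of *apa* is /a/ (a vowel), it takes -ni, giving *apani*.

asoteh, repomfug, apani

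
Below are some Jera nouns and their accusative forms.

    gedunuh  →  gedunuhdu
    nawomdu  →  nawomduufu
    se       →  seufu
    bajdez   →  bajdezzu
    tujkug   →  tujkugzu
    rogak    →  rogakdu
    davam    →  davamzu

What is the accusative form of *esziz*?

eszizzu

The pattern is voicing of the final sound: -du when the stem ends in a voiceless consonant (*gedunuh*, *rogak*); -zu when the stem ends in a voiced consonant (*bajdez*, *tujkug*, *davam*); -ufu when the stem ends in a vowel (*nawomdu*, *se*).
*esziz*: final sound = /z/, a voiced consonant → -zu → *eszizzu*.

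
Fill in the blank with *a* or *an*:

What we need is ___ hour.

The indefinite article is chosen by the initial *sound* of the following word, not its spelling.
*hour* begins with the sound /aʊ/ (silent h) — a vowel sound.
So the article is *an*: What we need is an hour.

an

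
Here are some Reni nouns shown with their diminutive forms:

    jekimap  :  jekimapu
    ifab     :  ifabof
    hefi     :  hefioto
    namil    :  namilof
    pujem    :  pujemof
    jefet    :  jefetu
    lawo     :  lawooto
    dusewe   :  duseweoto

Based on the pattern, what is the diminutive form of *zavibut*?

zavibutu

The pattern is voicing of the final sound: -u when the stem ends in a voiceless consonant (*jekimap*, *jefet*); -of when the stem ends in a voiced consonant (*ifab*, *namil*, *pujem*); -oto when the stem ends in a vowel (*hefi*, *lawo*, *dusewe*).
*zavibut*: final sound = /t/, a voiceless consonant → -u → *zavibutu*.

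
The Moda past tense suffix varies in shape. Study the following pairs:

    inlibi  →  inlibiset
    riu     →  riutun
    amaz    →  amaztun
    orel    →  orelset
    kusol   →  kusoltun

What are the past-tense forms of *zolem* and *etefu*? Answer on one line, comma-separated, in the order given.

zolemset, etefutun

The alternation tracks the last vowel of the stem — -set when the last vowel of the stem is a front vowel (*inlibi*, *orel*); -tun when the last vowel of the stem is a back vowel (*riu*, *amaz*, *kusol*).
The last vowel of *zolem* is /e/, which is a front vowel, so the suffix is -set, giving *zolemset*.
*etefu* — last vowel /u/ (a back vowel) → -tun → *etefutun*.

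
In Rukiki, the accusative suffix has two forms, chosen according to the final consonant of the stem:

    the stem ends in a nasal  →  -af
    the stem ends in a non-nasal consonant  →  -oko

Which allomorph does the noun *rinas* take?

The final consonant of *rinas* is /s/, which is non-nasal, so the suffix is -oko.

-oko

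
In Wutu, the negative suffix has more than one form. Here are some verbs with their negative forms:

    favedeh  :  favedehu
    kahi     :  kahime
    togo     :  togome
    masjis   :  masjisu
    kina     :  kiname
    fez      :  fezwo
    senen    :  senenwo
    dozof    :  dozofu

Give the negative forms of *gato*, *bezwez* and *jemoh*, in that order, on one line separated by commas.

gatome, bezwezwo, jemohu

The alternation tracks the final sound of the stem — -u when the stem ends in a voiceless consonant (*favedeh*, *masjis*, *dozof*); -wo when the stem ends in a voiced consonant (*fez*, *senen*); -me when the stem ends in a vowel (*kahi*, *togo*, *kina*).
*gato*: final sound = /o/, a vowel → -me → *gatome*.
The final sound of *bezwez* is /z/, which is a voiced consonant, so the suffix is -wo, giving *bezwezwo*.
*jemoh* — final sound /h/ (a voiceless consonant) → -u → *jemohu*.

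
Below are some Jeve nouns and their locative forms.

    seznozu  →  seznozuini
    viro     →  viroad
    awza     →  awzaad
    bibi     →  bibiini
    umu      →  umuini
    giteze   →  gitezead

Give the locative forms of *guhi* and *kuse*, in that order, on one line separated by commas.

The suffix is conditioned by the last vowel: -ini when the last vowel of the stem is a high vowel (*seznozu*, *bibi*, *umu*); -ad when the last vowel of the stem is a non-high vowel (*viro*, *awza*, *giteze*).
*guhi* — last vowel /i/ (a high vowel) → -ini → *guhiini*.
Since the last vowel of *kuse* is /e/ (a non-high vowel), it takes -ad, giving *kusead*.

guhiini, kusead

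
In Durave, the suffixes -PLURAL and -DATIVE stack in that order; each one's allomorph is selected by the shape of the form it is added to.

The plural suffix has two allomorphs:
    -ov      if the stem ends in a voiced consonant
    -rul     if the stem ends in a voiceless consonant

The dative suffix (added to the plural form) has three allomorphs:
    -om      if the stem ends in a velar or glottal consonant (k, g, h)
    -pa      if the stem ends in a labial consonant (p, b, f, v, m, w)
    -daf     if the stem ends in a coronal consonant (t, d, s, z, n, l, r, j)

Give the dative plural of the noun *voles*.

The final consonant of *voles* is /s/, which is voiceless, so the plural suffix is -rul, giving *volesrul*.
The plural form *volesrul* — final consonant /l/ (coronal) → -daf → *volesruldaf*.

volesruldaf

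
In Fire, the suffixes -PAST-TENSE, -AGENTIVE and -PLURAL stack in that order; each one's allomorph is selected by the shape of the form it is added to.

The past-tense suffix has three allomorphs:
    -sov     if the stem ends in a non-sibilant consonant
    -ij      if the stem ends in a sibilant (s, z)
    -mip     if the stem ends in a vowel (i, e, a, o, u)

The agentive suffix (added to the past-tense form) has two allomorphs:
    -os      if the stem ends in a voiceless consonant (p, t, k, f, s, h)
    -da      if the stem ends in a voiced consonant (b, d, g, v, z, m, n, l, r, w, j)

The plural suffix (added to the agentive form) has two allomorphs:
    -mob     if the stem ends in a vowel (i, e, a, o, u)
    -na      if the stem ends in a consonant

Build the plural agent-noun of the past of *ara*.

aramiposna

*ara* — final sound /a/ (a vowel) → -mip → *aramip*.
Since the final consonant of the past-tense form *aramip* is /p/ (voiceless), it takes -os, giving *aramipos*.
The final sound of the agentive form *aramipos* is /s/, which is a consonant, so the plural suffix is -na, giving *aramiposna*.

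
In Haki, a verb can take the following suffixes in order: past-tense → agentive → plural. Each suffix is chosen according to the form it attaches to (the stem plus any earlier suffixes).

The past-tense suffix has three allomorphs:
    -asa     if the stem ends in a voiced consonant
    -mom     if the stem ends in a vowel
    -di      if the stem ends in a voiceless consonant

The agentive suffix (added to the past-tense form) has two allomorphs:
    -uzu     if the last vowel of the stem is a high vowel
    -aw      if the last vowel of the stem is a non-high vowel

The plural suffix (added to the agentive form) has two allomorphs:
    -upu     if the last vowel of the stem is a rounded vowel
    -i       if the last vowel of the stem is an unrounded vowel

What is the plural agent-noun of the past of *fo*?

fomomawi

*fo*: final sound = /o/, a vowel → -mom → *fomom*.
The past-tense form *fomom* — last vowel /o/ (a non-high vowel) → -aw → *fomomaw*.
The last vowel of the agentive form *fomomaw* is /a/, which is an unrounded vowel, so the plural suffix is -i, giving *fomomawi*.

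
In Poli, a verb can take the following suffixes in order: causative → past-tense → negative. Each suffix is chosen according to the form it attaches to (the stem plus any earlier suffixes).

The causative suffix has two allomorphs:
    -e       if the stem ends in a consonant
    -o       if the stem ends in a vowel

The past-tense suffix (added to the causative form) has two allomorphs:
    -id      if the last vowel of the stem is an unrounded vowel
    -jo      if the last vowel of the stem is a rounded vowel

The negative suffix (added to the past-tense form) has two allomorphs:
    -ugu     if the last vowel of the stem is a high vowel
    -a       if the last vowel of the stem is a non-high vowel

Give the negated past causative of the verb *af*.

afeidugu

*af*: final sound = /f/, a consonant → -e → *afe*.
The last vowel of the causative form *afe* is /e/, which is an unrounded vowel, so the past-tense suffix is -id, giving *afeid*.
The past-tense form *afeid* — last vowel /i/ (a high vowel) → -ugu → *afeidugu*.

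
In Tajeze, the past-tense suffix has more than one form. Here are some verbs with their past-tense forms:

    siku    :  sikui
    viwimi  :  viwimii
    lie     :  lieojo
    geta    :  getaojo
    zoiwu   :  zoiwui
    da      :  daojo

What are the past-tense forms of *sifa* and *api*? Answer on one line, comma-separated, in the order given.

sifaojo, apii

The suffix is conditioned by the last vowel: -i when the last vowel of the stem is a high vowel (*siku*, *viwimi*, *zoiwu*); -ojo when the last vowel of the stem is a non-high vowel (*lie*, *geta*, *da*).
The last vowel of *sifa* is /a/, which is a non-high vowel, so the suffix is -ojo, giving *sifaojo*.
*api* — last vowel /i/ (a high vowel) → -i → *apii*.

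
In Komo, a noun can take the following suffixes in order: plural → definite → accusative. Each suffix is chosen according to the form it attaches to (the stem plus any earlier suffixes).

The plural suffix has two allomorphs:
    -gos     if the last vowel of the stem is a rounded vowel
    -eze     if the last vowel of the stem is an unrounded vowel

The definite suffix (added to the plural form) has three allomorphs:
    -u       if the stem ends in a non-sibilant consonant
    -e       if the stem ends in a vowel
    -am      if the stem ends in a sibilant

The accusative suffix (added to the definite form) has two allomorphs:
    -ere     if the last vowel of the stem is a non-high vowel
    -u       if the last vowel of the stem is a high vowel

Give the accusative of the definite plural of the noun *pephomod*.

pephomodgosamere

Since the last vowel of *pephomod* is /o/ (a rounded vowel), it takes -gos, giving *pephomodgos*.
Since the final sound of the plural form *pephomodgos* is /s/ (a sibilant), it takes -am, giving *pephomodgosam*.
The definite form *pephomodgosam*: last vowel = /a/, a non-high vowel → -ere → *pephomodgosamere*.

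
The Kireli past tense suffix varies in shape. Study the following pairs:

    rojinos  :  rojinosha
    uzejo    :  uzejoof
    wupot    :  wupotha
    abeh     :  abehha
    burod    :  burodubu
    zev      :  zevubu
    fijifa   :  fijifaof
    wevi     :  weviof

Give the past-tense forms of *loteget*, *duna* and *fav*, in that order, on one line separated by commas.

The suffix is conditioned by the final sound: -ha when the stem ends in a voiceless consonant (*rojinos*, *wupot*, *abeh*); -ubu when the stem ends in a voiced consonant (*burod*, *zev*); -of when the stem ends in a vowel (*uzejo*, *fijifa*, *wevi*).
*loteget* — final sound /t/ (a voiceless consonant) → -ha → *lotegetha*.
*duna* — final sound /a/ (a vowel) → -of → *dunaof*.
*fav*: final sound = /v/, a voiced consonant → -ubu → *favubu*.

lotegetha, dunaof, favubu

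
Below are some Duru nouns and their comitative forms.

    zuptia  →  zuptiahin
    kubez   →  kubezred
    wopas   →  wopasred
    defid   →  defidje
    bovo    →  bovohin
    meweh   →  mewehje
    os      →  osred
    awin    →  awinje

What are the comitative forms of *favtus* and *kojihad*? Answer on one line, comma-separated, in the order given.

favtusred, kojihadje

Looking at the final sound of each stem: -red when the stem ends in a sibilant (*kubez*, *wopas*, *os*); -je when the stem ends in a non-sibilant consonant (*defid*, *meweh*, *awin*); -hin when the stem ends in a vowel (*zuptia*, *bovo*).
The final sound of *favtus* is /s/, which is a sibilant, so the suffix is -red, giving *favtusred*.
Since the final sound of *kojihad* is /d/ (a non-sibilant consonant), it takes -je, giving *kojihadje*.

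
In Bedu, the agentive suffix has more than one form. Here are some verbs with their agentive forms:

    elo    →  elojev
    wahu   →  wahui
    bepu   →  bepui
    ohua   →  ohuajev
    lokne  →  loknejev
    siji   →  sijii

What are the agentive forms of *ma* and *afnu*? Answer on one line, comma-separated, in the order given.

majev, afnui

The pattern is height harmony: -i when the last vowel of the stem is a high vowel (*wahu*, *bepu*, *siji*); -jev when the last vowel of the stem is a non-high vowel (*elo*, *ohua*, *lokne*).
*ma*: last vowel = /a/, a non-high vowel → -jev → *majev*.
*afnu* — last vowel /u/ (a high vowel) → -i → *afnui*.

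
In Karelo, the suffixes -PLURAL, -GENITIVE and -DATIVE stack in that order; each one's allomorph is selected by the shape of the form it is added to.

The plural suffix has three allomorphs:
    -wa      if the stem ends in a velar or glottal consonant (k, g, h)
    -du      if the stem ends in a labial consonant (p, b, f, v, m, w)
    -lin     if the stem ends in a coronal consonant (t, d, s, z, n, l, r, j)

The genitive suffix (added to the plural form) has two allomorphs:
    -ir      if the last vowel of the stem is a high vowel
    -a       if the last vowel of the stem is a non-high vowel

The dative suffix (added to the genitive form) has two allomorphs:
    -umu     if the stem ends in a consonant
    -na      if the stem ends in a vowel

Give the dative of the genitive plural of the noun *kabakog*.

*kabakog* — final consonant /g/ (velar/glottal) → -wa → *kabakogwa*.
The plural form *kabakogwa*: last vowel = /a/, a non-high vowel → -a → *kabakogwaa*.
The genitive form *kabakogwaa*: final sound = /a/, a vowel → -na → *kabakogwaana*.

kabakogwaana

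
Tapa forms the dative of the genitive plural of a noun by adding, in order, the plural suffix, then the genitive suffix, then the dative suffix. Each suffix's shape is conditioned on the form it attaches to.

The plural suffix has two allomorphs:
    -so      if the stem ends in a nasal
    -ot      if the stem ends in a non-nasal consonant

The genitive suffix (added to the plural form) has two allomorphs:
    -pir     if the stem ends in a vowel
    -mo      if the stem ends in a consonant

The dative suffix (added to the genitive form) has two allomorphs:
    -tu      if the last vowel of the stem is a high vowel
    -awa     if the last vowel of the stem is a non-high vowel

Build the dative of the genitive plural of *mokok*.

The final consonant of *mokok* is /k/, which is non-nasal, so the plural suffix is -ot, giving *mokokot*.
The final sound of the plural form *mokokot* is /t/, which is a consonant, so the genitive suffix is -mo, giving *mokokotmo*.
Since the last vowel of the genitive form *mokokotmo* is /o/ (a non-high vowel), it takes -awa, giving *mokokotmoawa*.

mokokotmoawa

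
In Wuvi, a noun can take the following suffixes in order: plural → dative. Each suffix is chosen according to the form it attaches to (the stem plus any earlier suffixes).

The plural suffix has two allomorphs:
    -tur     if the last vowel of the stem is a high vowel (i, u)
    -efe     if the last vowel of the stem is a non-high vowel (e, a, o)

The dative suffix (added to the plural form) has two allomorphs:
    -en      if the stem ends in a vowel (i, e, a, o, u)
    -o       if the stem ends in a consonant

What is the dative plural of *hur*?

Since the last vowel of *hur* is /u/ (a high vowel), it takes -tur, giving *hurtur*.
The plural form *hurtur* — final sound /r/ (a consonant) → -o → *hurturo*.

hurturo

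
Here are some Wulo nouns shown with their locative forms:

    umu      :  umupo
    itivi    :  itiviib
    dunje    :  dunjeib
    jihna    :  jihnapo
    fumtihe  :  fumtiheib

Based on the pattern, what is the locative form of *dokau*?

dokaupo

The suffix is conditioned by the last vowel: -ib when the last vowel of the stem is a front vowel (*itivi*, *dunje*, *fumtihe*); -po when the last vowel of the stem is a back vowel (*umu*, *jihna*).
*dokau* — last vowel /u/ (a back vowel) → -po → *dokaupo*.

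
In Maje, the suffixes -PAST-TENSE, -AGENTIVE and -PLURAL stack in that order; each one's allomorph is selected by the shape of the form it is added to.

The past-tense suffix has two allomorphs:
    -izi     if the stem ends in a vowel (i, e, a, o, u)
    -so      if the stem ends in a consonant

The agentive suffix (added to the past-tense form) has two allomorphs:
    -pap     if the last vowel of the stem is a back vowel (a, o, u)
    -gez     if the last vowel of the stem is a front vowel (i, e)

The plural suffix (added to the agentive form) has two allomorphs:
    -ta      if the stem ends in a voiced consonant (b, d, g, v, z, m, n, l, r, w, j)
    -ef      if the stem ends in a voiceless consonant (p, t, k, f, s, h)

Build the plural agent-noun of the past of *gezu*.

*gezu* — final sound /u/ (a vowel) → -izi → *gezuizi*.
The past-tense form *gezuizi*: last vowel = /i/, a front vowel → -gez → *gezuizigez*.
The agentive form *gezuizigez*: final consonant = /z/, voiced → -ta → *gezuizigezta*.

gezuizigezta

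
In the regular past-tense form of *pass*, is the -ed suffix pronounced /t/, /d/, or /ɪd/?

The stem *pass* ends in a voiceless consonant other than /t/.
The -ed suffix is realized as /ɪd/ after /t, d/; as /t/ after other voiceless consonants; and as /d/ after other voiced sounds.
So -ed on *pass* is pronounced /t/.

/t/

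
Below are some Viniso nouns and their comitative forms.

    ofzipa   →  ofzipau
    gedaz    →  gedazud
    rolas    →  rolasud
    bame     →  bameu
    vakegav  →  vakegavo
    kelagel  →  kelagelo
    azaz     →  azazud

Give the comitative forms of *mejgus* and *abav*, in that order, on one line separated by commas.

mejgusud, abavo

Looking at the final sound of each stem: -ud when the stem ends in a sibilant (*gedaz*, *rolas*, *azaz*); -o when the stem ends in a non-sibilant consonant (*vakegav*, *kelagel*); -u when the stem ends in a vowel (*ofzipa*, *bame*).
The final sound of *mejgus* is /s/, which is a sibilant, so the suffix is -ud, giving *mejgusud*.
Since the final sound of *abav* is /v/ (a non-sibilant consonant), it takes -o, giving *abavo*.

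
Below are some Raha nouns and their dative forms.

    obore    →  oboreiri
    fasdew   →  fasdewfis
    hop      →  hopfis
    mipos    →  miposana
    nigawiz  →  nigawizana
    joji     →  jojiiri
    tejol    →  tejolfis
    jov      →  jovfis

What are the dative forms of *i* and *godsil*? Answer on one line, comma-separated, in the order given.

iiri, godsilfis

The pattern is sibilance of the final sound: -ana when the stem ends in a sibilant (*mipos*, *nigawiz*); -fis when the stem ends in a non-sibilant consonant (*fasdew*, *hop*, *tejol*, *jov*); -iri when the stem ends in a vowel (*obore*, *joji*).
*i*: final sound = /i/, a vowel → -iri → *iiri*.
Since the final sound of *godsil* is /l/ (a non-sibilant consonant), it takes -fis, giving *godsilfis*.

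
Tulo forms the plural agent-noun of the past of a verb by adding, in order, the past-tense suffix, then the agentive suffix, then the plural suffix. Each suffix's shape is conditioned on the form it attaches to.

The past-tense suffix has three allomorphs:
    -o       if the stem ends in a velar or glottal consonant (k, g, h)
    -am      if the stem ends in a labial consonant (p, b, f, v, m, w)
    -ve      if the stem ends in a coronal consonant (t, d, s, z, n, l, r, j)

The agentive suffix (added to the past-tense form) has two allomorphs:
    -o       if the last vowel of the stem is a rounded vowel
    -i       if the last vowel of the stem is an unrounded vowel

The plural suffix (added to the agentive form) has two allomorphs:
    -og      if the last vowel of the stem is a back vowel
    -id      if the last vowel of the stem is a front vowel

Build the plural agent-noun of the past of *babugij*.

babugijveiid

The final consonant of *babugij* is /j/, which is coronal, so the past-tense suffix is -ve, giving *babugijve*.
The past-tense form *babugijve*: last vowel = /e/, an unrounded vowel → -i → *babugijvei*.
Since the last vowel of the agentive form *babugijvei* is /i/ (a front vowel), it takes -id, giving *babugijveiid*.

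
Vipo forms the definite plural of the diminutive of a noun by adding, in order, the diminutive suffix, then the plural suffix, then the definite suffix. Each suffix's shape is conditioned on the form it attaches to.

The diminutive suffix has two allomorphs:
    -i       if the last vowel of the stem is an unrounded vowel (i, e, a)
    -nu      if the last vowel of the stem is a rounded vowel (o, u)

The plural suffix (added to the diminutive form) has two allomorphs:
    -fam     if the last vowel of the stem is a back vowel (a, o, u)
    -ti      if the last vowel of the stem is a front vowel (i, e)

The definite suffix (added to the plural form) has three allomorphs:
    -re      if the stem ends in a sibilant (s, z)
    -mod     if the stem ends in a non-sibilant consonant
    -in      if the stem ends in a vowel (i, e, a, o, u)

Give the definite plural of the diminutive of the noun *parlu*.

The last vowel of *parlu* is /u/, which is a rounded vowel, so the diminutive suffix is -nu, giving *parlunu*.
The diminutive form *parlunu*: last vowel = /u/, a back vowel → -fam → *parlunufam*.
The plural form *parlunufam* — final sound /m/ (a non-sibilant consonant) → -mod → *parlunufammod*.

parlunufammod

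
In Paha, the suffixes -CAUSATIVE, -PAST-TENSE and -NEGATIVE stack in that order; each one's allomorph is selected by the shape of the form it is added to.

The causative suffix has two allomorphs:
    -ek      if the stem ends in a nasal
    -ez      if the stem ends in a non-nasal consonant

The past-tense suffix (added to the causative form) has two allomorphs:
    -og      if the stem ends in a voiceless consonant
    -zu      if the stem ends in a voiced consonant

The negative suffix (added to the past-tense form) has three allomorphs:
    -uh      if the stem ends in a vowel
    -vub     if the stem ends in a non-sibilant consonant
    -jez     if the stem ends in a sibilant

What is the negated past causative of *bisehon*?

bisehonekogvub

Since the final consonant of *bisehon* is /n/ (a nasal), it takes -ek, giving *bisehonek*.
The causative form *bisehonek*: final consonant = /k/, voiceless → -og → *bisehonekog*.
The final sound of the past-tense form *bisehonekog* is /g/, which is a non-sibilant consonant, so the negative suffix is -vub, giving *bisehonekogvub*.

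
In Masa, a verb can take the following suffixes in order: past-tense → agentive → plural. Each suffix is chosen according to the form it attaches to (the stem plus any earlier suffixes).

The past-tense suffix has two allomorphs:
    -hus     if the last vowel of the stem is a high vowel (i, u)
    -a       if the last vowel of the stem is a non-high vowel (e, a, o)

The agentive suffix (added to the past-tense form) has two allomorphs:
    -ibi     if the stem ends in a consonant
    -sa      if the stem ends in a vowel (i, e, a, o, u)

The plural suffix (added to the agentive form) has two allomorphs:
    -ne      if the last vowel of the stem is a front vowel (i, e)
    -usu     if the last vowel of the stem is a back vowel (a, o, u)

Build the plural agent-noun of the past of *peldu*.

Since the last vowel of *peldu* is /u/ (a high vowel), it takes -hus, giving *pelduhus*.
The past-tense form *pelduhus*: final sound = /s/, a consonant → -ibi → *pelduhusibi*.
The agentive form *pelduhusibi* — last vowel /i/ (a front vowel) → -ne → *pelduhusibine*.

pelduhusibine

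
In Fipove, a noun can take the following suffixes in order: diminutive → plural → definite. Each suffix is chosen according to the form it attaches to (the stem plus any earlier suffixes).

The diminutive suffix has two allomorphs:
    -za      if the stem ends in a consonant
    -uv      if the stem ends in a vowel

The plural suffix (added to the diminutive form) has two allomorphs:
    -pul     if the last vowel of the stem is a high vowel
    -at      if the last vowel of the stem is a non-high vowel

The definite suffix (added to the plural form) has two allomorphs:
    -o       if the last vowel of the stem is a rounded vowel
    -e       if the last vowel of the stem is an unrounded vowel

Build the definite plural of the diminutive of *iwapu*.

iwapuuvpulo

Since the final sound of *iwapu* is /u/ (a vowel), it takes -uv, giving *iwapuuv*.
The diminutive form *iwapuuv*: last vowel = /u/, a high vowel → -pul → *iwapuuvpul*.
Since the last vowel of the plural form *iwapuuvpul* is /u/ (a rounded vowel), it takes -o, giving *iwapuuvpulo*.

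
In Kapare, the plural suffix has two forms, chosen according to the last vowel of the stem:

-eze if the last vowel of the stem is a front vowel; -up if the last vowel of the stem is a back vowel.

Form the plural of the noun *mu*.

Since the last vowel of *mu* is /u/ (a back vowel), it takes -up, giving *muup*.

muup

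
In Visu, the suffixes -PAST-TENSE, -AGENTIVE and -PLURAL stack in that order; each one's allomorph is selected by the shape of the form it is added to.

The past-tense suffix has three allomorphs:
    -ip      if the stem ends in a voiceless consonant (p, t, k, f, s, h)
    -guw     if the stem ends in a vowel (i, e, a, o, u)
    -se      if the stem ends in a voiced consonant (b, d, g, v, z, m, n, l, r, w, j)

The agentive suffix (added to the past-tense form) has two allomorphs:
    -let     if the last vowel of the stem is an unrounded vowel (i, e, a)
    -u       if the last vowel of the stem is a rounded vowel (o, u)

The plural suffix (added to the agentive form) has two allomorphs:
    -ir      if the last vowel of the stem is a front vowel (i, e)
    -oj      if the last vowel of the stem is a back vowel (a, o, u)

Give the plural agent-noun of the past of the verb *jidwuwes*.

The final sound of *jidwuwes* is /s/, which is a voiceless consonant, so the past-tense suffix is -ip, giving *jidwuwesip*.
The last vowel of the past-tense form *jidwuwesip* is /i/, which is an unrounded vowel, so the agentive suffix is -let, giving *jidwuwesiplet*.
Since the last vowel of the agentive form *jidwuwesiplet* is /e/ (a front vowel), it takes -ir, giving *jidwuwesipletir*.

jidwuwesipletir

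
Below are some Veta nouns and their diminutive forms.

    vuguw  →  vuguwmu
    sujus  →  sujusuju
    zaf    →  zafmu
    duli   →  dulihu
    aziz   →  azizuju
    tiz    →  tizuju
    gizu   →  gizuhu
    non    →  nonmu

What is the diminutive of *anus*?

The pattern is sibilance of the final sound: -uju when the stem ends in a sibilant (*sujus*, *aziz*, *tiz*); -mu when the stem ends in a non-sibilant consonant (*vuguw*, *zaf*, *non*); -hu when the stem ends in a vowel (*duli*, *gizu*).
The final sound of *anus* is /s/, which is a sibilant, so the suffix is -uju, giving *anusuju*.

anusuju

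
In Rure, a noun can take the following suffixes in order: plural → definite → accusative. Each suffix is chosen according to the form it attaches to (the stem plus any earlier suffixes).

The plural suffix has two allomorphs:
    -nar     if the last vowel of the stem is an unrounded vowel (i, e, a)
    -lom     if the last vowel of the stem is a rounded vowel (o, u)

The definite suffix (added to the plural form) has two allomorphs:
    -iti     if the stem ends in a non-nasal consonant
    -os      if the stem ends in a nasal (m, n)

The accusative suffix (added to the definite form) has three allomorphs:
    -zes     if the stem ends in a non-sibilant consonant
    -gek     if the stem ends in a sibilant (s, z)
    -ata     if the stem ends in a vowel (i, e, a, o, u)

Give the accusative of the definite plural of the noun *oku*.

*oku*: last vowel = /u/, a rounded vowel → -lom → *okulom*.
Since the final consonant of the plural form *okulom* is /m/ (a nasal), it takes -os, giving *okulomos*.
Since the final sound of the definite form *okulomos* is /s/ (a sibilant), it takes -gek, giving *okulomosgek*.

okulomosgek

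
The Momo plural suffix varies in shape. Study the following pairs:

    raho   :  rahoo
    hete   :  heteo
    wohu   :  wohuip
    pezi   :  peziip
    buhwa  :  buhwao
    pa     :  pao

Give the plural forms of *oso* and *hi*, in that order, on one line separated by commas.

osoo, hiip

The alternation tracks the last vowel of the stem — -ip when the last vowel of the stem is a high vowel (*wohu*, *pezi*); -o when the last vowel of the stem is a non-high vowel (*raho*, *hete*, *buhwa*, *pa*).
The last vowel of *oso* is /o/, which is a non-high vowel, so the suffix is -o, giving *osoo*.
Since the last vowel of *hi* is /i/ (a high vowel), it takes -ip, giving *hiip*.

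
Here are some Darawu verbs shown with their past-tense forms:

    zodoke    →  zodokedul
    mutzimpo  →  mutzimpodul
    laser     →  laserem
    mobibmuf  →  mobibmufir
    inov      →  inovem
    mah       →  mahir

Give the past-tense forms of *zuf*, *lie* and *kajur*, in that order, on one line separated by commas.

The alternation tracks the final sound of the stem — -ir when the stem ends in a voiceless consonant (*mobibmuf*, *mah*); -em when the stem ends in a voiced consonant (*laser*, *inov*); -dul when the stem ends in a vowel (*zodoke*, *mutzimpo*).
Since the final sound of *zuf* is /f/ (a voiceless consonant), it takes -ir, giving *zufir*.
*lie* — final sound /e/ (a vowel) → -dul → *liedul*.
The final sound of *kajur* is /r/, which is a voiced consonant, so the suffix is -em, giving *kajurem*.

zufir, liedul, kajurem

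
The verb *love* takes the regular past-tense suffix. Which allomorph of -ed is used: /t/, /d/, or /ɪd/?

/d/

The stem *love* ends in a voiced sound other than /d/.
The -ed suffix is realized as /ɪd/ after /t, d/; as /t/ after other voiceless consonants; and as /d/ after other voiced sounds.
So -ed on *love* is pronounced /d/.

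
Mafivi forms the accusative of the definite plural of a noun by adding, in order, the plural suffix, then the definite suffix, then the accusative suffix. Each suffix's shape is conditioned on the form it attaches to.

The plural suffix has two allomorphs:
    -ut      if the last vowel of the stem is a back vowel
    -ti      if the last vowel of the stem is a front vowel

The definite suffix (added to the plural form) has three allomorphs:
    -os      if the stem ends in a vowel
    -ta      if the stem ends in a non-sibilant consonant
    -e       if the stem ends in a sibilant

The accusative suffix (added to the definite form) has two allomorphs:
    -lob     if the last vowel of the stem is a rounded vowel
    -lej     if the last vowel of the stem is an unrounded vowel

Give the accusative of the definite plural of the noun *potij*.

Since the last vowel of *potij* is /i/ (a front vowel), it takes -ti, giving *potijti*.
Since the final sound of the plural form *potijti* is /i/ (a vowel), it takes -os, giving *potijtios*.
The definite form *potijtios* — last vowel /o/ (a rounded vowel) → -lob → *potijtioslob*.

potijtioslob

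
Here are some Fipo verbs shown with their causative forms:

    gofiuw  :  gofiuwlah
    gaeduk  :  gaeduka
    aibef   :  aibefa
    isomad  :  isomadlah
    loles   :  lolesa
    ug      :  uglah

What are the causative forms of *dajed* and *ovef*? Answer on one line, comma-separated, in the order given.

dajedlah, ovefa

Looking at the final consonant of each stem: -a when the stem ends in a voiceless consonant (*gaeduk*, *aibef*, *loles*); -lah when the stem ends in a voiced consonant (*gofiuw*, *isomad*, *ug*).
*dajed*: final consonant = /d/, voiced → -lah → *dajedlah*.
The final consonant of *ovef* is /f/, which is voiceless, so the suffix is -a, giving *ovefa*.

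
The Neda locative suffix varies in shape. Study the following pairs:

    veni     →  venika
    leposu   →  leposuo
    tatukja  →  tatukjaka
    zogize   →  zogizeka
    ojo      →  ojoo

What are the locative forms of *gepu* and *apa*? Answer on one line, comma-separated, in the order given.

gepuo, apaka

Looking at the last vowel of each stem: -o when the last vowel of the stem is a rounded vowel (*leposu*, *ojo*); -ka when the last vowel of the stem is an unrounded vowel (*veni*, *tatukja*, *zogize*).
*gepu* — last vowel /u/ (a rounded vowel) → -o → *gepuo*.
Since the last vowel of *apa* is /a/ (an unrounded vowel), it takes -ka, giving *apaka*.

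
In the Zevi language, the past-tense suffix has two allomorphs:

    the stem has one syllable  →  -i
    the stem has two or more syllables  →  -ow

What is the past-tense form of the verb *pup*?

pupi

With one syllable, *pup* takes -i → *pupi*.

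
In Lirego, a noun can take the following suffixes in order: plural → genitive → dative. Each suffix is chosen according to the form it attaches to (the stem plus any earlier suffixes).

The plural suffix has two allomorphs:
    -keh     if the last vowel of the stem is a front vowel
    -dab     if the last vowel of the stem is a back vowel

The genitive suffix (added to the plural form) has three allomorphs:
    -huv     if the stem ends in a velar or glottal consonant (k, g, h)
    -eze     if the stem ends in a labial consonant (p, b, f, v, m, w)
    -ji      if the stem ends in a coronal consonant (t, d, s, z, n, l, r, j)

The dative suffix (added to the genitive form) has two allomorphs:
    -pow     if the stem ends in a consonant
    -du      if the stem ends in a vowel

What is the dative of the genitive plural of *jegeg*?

Since the last vowel of *jegeg* is /e/ (a front vowel), it takes -keh, giving *jegegkeh*.
Since the final consonant of the plural form *jegegkeh* is /h/ (velar/glottal), it takes -huv, giving *jegegkehhuv*.
The genitive form *jegegkehhuv* — final sound /v/ (a consonant) → -pow → *jegegkehhuvpow*.

jegegkehhuvpow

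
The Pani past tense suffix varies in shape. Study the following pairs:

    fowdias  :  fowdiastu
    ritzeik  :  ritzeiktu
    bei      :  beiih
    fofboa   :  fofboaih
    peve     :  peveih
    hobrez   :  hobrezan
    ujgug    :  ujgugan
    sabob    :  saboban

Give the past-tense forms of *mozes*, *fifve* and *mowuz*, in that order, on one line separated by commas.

mozestu, fifveih, mowuzan

Looking at the final sound of each stem: -tu when the stem ends in a voiceless consonant (*fowdias*, *ritzeik*); -an when the stem ends in a voiced consonant (*hobrez*, *ujgug*, *sabob*); -ih when the stem ends in a vowel (*bei*, *fofboa*, *peve*).
The final sound of *mozes* is /s/, which is a voiceless consonant, so the suffix is -tu, giving *mozestu*.
The final sound of *fifve* is /e/, which is a vowel, so the suffix is -ih, giving *fifveih*.
*mowuz* — final sound /z/ (a voiced consonant) → -an → *mowuzan*.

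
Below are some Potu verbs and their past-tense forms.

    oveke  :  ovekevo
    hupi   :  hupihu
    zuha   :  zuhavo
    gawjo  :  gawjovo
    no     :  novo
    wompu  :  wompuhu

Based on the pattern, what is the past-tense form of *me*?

mevo

The suffix is conditioned by the last vowel: -hu when the last vowel of the stem is a high vowel (*hupi*, *wompu*); -vo when the last vowel of the stem is a non-high vowel (*oveke*, *zuha*, *gawjo*, *no*).
*me*: last vowel = /e/, a non-high vowel → -vo → *mevo*.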